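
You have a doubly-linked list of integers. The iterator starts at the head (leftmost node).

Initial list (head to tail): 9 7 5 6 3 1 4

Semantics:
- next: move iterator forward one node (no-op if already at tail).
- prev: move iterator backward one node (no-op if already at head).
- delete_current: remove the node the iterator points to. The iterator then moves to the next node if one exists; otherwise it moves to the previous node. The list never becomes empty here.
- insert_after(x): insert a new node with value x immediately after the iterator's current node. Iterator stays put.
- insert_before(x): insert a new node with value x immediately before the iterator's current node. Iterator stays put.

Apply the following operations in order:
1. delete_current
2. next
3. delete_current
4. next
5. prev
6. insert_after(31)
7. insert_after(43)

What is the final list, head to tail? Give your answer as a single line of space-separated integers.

Answer: 7 6 43 31 3 1 4

Derivation:
After 1 (delete_current): list=[7, 5, 6, 3, 1, 4] cursor@7
After 2 (next): list=[7, 5, 6, 3, 1, 4] cursor@5
After 3 (delete_current): list=[7, 6, 3, 1, 4] cursor@6
After 4 (next): list=[7, 6, 3, 1, 4] cursor@3
After 5 (prev): list=[7, 6, 3, 1, 4] cursor@6
After 6 (insert_after(31)): list=[7, 6, 31, 3, 1, 4] cursor@6
After 7 (insert_after(43)): list=[7, 6, 43, 31, 3, 1, 4] cursor@6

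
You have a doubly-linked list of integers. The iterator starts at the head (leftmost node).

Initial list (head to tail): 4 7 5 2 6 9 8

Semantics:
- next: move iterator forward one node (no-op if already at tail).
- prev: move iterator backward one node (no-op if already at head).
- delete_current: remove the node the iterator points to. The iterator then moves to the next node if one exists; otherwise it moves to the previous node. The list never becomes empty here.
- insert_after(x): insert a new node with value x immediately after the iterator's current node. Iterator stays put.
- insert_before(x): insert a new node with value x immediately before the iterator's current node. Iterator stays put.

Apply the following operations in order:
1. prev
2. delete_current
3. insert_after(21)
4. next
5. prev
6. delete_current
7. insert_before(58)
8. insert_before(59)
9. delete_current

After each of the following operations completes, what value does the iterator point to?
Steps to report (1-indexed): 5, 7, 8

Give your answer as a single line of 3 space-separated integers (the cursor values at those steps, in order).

After 1 (prev): list=[4, 7, 5, 2, 6, 9, 8] cursor@4
After 2 (delete_current): list=[7, 5, 2, 6, 9, 8] cursor@7
After 3 (insert_after(21)): list=[7, 21, 5, 2, 6, 9, 8] cursor@7
After 4 (next): list=[7, 21, 5, 2, 6, 9, 8] cursor@21
After 5 (prev): list=[7, 21, 5, 2, 6, 9, 8] cursor@7
After 6 (delete_current): list=[21, 5, 2, 6, 9, 8] cursor@21
After 7 (insert_before(58)): list=[58, 21, 5, 2, 6, 9, 8] cursor@21
After 8 (insert_before(59)): list=[58, 59, 21, 5, 2, 6, 9, 8] cursor@21
After 9 (delete_current): list=[58, 59, 5, 2, 6, 9, 8] cursor@5

Answer: 7 21 21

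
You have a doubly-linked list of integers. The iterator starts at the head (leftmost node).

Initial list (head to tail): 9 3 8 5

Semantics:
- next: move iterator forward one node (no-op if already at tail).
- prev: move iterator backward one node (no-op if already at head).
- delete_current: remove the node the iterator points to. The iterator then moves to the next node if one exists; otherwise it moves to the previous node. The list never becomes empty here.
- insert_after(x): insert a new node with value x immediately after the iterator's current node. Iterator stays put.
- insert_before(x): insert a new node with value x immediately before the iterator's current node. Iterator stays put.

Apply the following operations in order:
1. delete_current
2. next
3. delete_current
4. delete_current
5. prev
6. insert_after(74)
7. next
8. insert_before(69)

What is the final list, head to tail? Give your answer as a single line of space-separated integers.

After 1 (delete_current): list=[3, 8, 5] cursor@3
After 2 (next): list=[3, 8, 5] cursor@8
After 3 (delete_current): list=[3, 5] cursor@5
After 4 (delete_current): list=[3] cursor@3
After 5 (prev): list=[3] cursor@3
After 6 (insert_after(74)): list=[3, 74] cursor@3
After 7 (next): list=[3, 74] cursor@74
After 8 (insert_before(69)): list=[3, 69, 74] cursor@74

Answer: 3 69 74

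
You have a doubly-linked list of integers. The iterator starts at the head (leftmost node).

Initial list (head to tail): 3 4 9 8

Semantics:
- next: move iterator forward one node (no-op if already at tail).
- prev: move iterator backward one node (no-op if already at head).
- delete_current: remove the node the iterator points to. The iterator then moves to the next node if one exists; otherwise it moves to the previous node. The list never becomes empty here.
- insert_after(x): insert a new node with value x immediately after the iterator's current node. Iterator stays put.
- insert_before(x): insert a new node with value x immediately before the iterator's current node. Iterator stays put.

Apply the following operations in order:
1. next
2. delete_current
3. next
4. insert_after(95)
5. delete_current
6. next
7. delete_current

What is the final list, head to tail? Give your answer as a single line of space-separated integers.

After 1 (next): list=[3, 4, 9, 8] cursor@4
After 2 (delete_current): list=[3, 9, 8] cursor@9
After 3 (next): list=[3, 9, 8] cursor@8
After 4 (insert_after(95)): list=[3, 9, 8, 95] cursor@8
After 5 (delete_current): list=[3, 9, 95] cursor@95
After 6 (next): list=[3, 9, 95] cursor@95
After 7 (delete_current): list=[3, 9] cursor@9

Answer: 3 9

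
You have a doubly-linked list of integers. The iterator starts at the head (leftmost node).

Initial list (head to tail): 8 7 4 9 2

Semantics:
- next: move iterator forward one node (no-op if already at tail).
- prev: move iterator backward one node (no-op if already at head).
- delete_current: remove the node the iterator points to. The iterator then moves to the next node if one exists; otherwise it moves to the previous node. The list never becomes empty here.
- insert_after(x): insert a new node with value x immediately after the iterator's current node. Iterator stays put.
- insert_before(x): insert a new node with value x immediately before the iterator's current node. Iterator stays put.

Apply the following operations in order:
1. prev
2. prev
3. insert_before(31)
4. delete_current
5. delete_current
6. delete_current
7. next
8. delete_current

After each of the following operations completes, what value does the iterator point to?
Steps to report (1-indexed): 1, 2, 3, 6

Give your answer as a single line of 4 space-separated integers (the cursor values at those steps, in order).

Answer: 8 8 8 9

Derivation:
After 1 (prev): list=[8, 7, 4, 9, 2] cursor@8
After 2 (prev): list=[8, 7, 4, 9, 2] cursor@8
After 3 (insert_before(31)): list=[31, 8, 7, 4, 9, 2] cursor@8
After 4 (delete_current): list=[31, 7, 4, 9, 2] cursor@7
After 5 (delete_current): list=[31, 4, 9, 2] cursor@4
After 6 (delete_current): list=[31, 9, 2] cursor@9
After 7 (next): list=[31, 9, 2] cursor@2
After 8 (delete_current): list=[31, 9] cursor@9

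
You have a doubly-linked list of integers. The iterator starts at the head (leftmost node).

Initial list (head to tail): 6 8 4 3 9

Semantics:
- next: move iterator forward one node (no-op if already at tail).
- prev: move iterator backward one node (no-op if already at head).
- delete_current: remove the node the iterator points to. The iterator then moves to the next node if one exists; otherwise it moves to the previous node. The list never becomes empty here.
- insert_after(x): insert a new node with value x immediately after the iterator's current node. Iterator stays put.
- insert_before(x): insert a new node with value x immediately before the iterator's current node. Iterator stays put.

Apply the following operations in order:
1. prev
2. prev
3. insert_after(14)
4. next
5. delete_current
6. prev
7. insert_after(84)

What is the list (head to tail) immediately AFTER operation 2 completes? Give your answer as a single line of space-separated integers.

After 1 (prev): list=[6, 8, 4, 3, 9] cursor@6
After 2 (prev): list=[6, 8, 4, 3, 9] cursor@6

Answer: 6 8 4 3 9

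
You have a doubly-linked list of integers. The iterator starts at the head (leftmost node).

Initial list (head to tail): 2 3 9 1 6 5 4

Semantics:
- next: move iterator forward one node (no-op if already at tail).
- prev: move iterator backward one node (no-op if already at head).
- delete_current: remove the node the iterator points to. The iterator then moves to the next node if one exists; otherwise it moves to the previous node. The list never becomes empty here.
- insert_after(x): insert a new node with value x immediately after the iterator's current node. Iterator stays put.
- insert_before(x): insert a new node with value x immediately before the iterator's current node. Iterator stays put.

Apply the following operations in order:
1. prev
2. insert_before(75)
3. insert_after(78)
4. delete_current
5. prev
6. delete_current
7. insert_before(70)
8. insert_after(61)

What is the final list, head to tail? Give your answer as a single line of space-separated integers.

Answer: 70 78 61 3 9 1 6 5 4

Derivation:
After 1 (prev): list=[2, 3, 9, 1, 6, 5, 4] cursor@2
After 2 (insert_before(75)): list=[75, 2, 3, 9, 1, 6, 5, 4] cursor@2
After 3 (insert_after(78)): list=[75, 2, 78, 3, 9, 1, 6, 5, 4] cursor@2
After 4 (delete_current): list=[75, 78, 3, 9, 1, 6, 5, 4] cursor@78
After 5 (prev): list=[75, 78, 3, 9, 1, 6, 5, 4] cursor@75
After 6 (delete_current): list=[78, 3, 9, 1, 6, 5, 4] cursor@78
After 7 (insert_before(70)): list=[70, 78, 3, 9, 1, 6, 5, 4] cursor@78
After 8 (insert_after(61)): list=[70, 78, 61, 3, 9, 1, 6, 5, 4] cursor@78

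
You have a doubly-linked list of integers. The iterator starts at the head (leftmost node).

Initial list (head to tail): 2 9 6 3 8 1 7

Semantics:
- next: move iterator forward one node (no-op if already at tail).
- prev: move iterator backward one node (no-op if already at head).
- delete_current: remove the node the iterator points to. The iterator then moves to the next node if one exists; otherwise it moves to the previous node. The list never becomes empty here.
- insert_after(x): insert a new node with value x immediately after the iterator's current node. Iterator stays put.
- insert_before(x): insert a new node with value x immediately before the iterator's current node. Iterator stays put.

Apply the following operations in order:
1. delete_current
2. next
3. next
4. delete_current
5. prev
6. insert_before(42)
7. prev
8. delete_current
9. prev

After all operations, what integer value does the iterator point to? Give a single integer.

After 1 (delete_current): list=[9, 6, 3, 8, 1, 7] cursor@9
After 2 (next): list=[9, 6, 3, 8, 1, 7] cursor@6
After 3 (next): list=[9, 6, 3, 8, 1, 7] cursor@3
After 4 (delete_current): list=[9, 6, 8, 1, 7] cursor@8
After 5 (prev): list=[9, 6, 8, 1, 7] cursor@6
After 6 (insert_before(42)): list=[9, 42, 6, 8, 1, 7] cursor@6
After 7 (prev): list=[9, 42, 6, 8, 1, 7] cursor@42
After 8 (delete_current): list=[9, 6, 8, 1, 7] cursor@6
After 9 (prev): list=[9, 6, 8, 1, 7] cursor@9

Answer: 9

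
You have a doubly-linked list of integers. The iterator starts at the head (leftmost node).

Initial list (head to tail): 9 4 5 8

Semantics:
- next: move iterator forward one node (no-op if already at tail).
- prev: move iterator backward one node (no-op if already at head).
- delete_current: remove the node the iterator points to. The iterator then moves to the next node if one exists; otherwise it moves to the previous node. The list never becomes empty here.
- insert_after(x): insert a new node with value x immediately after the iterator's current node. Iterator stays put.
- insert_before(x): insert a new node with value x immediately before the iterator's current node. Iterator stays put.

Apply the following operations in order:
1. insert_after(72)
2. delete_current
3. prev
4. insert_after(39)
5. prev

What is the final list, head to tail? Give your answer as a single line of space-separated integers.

After 1 (insert_after(72)): list=[9, 72, 4, 5, 8] cursor@9
After 2 (delete_current): list=[72, 4, 5, 8] cursor@72
After 3 (prev): list=[72, 4, 5, 8] cursor@72
After 4 (insert_after(39)): list=[72, 39, 4, 5, 8] cursor@72
After 5 (prev): list=[72, 39, 4, 5, 8] cursor@72

Answer: 72 39 4 5 8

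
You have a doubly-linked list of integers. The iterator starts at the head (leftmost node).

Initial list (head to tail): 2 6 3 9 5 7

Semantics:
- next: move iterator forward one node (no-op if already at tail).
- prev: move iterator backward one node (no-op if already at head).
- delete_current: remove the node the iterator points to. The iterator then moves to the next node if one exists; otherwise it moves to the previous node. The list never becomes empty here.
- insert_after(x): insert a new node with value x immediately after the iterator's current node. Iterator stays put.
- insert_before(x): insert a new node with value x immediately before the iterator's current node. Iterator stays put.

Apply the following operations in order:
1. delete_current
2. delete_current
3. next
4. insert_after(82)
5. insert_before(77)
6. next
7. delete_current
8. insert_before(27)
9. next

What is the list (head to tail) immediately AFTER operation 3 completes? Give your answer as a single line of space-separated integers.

After 1 (delete_current): list=[6, 3, 9, 5, 7] cursor@6
After 2 (delete_current): list=[3, 9, 5, 7] cursor@3
After 3 (next): list=[3, 9, 5, 7] cursor@9

Answer: 3 9 5 7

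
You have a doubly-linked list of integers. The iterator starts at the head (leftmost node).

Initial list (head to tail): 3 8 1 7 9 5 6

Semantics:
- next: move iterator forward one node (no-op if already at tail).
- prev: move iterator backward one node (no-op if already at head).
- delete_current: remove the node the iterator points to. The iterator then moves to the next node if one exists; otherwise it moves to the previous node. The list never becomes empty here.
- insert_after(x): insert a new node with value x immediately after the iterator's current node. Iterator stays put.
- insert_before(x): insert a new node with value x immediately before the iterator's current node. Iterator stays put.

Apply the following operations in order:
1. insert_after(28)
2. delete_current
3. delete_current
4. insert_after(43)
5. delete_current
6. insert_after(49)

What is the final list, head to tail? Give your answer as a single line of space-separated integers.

Answer: 43 49 1 7 9 5 6

Derivation:
After 1 (insert_after(28)): list=[3, 28, 8, 1, 7, 9, 5, 6] cursor@3
After 2 (delete_current): list=[28, 8, 1, 7, 9, 5, 6] cursor@28
After 3 (delete_current): list=[8, 1, 7, 9, 5, 6] cursor@8
After 4 (insert_after(43)): list=[8, 43, 1, 7, 9, 5, 6] cursor@8
After 5 (delete_current): list=[43, 1, 7, 9, 5, 6] cursor@43
After 6 (insert_after(49)): list=[43, 49, 1, 7, 9, 5, 6] cursor@43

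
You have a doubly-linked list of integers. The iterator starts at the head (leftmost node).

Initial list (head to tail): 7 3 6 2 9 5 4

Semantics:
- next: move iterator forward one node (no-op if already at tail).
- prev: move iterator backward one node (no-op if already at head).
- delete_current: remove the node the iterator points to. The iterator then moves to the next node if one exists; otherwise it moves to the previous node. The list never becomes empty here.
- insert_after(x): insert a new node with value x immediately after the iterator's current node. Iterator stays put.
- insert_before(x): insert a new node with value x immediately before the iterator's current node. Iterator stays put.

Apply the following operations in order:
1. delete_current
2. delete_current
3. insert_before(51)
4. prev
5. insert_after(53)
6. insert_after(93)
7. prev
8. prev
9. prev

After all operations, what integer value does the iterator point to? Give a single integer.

Answer: 51

Derivation:
After 1 (delete_current): list=[3, 6, 2, 9, 5, 4] cursor@3
After 2 (delete_current): list=[6, 2, 9, 5, 4] cursor@6
After 3 (insert_before(51)): list=[51, 6, 2, 9, 5, 4] cursor@6
After 4 (prev): list=[51, 6, 2, 9, 5, 4] cursor@51
After 5 (insert_after(53)): list=[51, 53, 6, 2, 9, 5, 4] cursor@51
After 6 (insert_after(93)): list=[51, 93, 53, 6, 2, 9, 5, 4] cursor@51
After 7 (prev): list=[51, 93, 53, 6, 2, 9, 5, 4] cursor@51
After 8 (prev): list=[51, 93, 53, 6, 2, 9, 5, 4] cursor@51
After 9 (prev): list=[51, 93, 53, 6, 2, 9, 5, 4] cursor@51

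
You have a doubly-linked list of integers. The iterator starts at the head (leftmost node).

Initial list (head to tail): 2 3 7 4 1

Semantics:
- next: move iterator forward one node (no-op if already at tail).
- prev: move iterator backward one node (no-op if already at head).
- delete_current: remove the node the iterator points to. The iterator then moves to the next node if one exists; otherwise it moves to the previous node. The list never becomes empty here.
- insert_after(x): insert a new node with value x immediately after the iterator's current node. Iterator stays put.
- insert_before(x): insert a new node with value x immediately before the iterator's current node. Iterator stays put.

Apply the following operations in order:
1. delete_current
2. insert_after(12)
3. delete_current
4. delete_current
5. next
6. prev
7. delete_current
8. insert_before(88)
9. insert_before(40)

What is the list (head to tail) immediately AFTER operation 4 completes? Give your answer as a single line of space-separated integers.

Answer: 7 4 1

Derivation:
After 1 (delete_current): list=[3, 7, 4, 1] cursor@3
After 2 (insert_after(12)): list=[3, 12, 7, 4, 1] cursor@3
After 3 (delete_current): list=[12, 7, 4, 1] cursor@12
After 4 (delete_current): list=[7, 4, 1] cursor@7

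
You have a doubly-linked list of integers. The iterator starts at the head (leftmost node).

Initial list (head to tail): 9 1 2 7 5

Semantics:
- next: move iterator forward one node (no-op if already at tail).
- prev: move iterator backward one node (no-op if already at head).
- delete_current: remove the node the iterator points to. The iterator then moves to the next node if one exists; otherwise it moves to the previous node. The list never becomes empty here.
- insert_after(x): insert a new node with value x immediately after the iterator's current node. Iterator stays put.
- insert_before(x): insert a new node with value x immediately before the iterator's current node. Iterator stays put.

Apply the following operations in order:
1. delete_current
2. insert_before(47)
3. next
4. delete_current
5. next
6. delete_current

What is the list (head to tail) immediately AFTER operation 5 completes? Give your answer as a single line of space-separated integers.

After 1 (delete_current): list=[1, 2, 7, 5] cursor@1
After 2 (insert_before(47)): list=[47, 1, 2, 7, 5] cursor@1
After 3 (next): list=[47, 1, 2, 7, 5] cursor@2
After 4 (delete_current): list=[47, 1, 7, 5] cursor@7
After 5 (next): list=[47, 1, 7, 5] cursor@5

Answer: 47 1 7 5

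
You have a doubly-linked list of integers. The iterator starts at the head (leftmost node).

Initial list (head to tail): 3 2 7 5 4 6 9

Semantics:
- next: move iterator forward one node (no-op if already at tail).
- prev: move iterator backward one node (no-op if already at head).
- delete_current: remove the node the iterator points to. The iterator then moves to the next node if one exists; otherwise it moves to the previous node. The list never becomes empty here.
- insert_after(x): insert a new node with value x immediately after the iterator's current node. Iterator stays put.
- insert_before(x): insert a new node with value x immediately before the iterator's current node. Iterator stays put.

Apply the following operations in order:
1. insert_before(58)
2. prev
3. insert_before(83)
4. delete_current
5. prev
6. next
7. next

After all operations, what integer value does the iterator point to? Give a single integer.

Answer: 2

Derivation:
After 1 (insert_before(58)): list=[58, 3, 2, 7, 5, 4, 6, 9] cursor@3
After 2 (prev): list=[58, 3, 2, 7, 5, 4, 6, 9] cursor@58
After 3 (insert_before(83)): list=[83, 58, 3, 2, 7, 5, 4, 6, 9] cursor@58
After 4 (delete_current): list=[83, 3, 2, 7, 5, 4, 6, 9] cursor@3
After 5 (prev): list=[83, 3, 2, 7, 5, 4, 6, 9] cursor@83
After 6 (next): list=[83, 3, 2, 7, 5, 4, 6, 9] cursor@3
After 7 (next): list=[83, 3, 2, 7, 5, 4, 6, 9] cursor@2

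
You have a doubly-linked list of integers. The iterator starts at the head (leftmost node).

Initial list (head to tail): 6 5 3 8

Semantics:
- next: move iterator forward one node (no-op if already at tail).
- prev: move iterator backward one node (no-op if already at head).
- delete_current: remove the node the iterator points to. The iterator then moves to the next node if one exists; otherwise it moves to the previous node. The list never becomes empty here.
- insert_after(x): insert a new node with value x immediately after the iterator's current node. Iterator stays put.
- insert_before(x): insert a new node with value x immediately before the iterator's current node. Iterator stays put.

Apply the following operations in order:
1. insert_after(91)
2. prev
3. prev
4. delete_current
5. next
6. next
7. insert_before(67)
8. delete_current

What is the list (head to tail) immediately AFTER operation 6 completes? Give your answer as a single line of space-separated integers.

Answer: 91 5 3 8

Derivation:
After 1 (insert_after(91)): list=[6, 91, 5, 3, 8] cursor@6
After 2 (prev): list=[6, 91, 5, 3, 8] cursor@6
After 3 (prev): list=[6, 91, 5, 3, 8] cursor@6
After 4 (delete_current): list=[91, 5, 3, 8] cursor@91
After 5 (next): list=[91, 5, 3, 8] cursor@5
After 6 (next): list=[91, 5, 3, 8] cursor@3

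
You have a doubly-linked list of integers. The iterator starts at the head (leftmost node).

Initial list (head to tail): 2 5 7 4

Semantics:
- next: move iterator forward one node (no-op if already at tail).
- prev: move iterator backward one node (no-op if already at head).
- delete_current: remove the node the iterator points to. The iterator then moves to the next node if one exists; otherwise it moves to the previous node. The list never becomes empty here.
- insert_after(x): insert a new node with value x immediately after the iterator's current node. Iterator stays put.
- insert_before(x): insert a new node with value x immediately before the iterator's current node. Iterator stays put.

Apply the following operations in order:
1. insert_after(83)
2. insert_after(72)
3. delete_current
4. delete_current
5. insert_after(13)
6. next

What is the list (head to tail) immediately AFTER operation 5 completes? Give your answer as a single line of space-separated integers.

Answer: 83 13 5 7 4

Derivation:
After 1 (insert_after(83)): list=[2, 83, 5, 7, 4] cursor@2
After 2 (insert_after(72)): list=[2, 72, 83, 5, 7, 4] cursor@2
After 3 (delete_current): list=[72, 83, 5, 7, 4] cursor@72
After 4 (delete_current): list=[83, 5, 7, 4] cursor@83
After 5 (insert_after(13)): list=[83, 13, 5, 7, 4] cursor@83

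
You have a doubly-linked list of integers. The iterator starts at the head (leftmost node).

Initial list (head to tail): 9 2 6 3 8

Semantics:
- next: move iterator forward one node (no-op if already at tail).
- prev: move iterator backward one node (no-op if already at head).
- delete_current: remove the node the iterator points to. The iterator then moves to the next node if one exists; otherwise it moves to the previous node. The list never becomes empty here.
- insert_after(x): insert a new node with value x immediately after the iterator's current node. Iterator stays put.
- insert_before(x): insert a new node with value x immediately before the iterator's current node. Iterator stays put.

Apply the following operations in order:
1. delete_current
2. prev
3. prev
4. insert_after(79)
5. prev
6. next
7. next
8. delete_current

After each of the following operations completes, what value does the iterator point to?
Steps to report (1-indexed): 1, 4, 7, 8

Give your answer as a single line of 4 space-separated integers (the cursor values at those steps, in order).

After 1 (delete_current): list=[2, 6, 3, 8] cursor@2
After 2 (prev): list=[2, 6, 3, 8] cursor@2
After 3 (prev): list=[2, 6, 3, 8] cursor@2
After 4 (insert_after(79)): list=[2, 79, 6, 3, 8] cursor@2
After 5 (prev): list=[2, 79, 6, 3, 8] cursor@2
After 6 (next): list=[2, 79, 6, 3, 8] cursor@79
After 7 (next): list=[2, 79, 6, 3, 8] cursor@6
After 8 (delete_current): list=[2, 79, 3, 8] cursor@3

Answer: 2 2 6 3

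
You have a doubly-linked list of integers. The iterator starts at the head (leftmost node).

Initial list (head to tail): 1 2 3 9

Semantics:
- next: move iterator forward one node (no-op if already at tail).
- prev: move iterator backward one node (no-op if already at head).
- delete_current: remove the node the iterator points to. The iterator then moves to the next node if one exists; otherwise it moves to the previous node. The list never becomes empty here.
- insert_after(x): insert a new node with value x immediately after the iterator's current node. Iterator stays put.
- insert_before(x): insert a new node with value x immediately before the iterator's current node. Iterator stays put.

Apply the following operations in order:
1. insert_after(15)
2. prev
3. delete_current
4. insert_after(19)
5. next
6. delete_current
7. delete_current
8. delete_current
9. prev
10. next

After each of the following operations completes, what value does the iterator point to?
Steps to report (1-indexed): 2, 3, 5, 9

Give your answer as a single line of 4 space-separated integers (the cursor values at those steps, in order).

Answer: 1 15 19 15

Derivation:
After 1 (insert_after(15)): list=[1, 15, 2, 3, 9] cursor@1
After 2 (prev): list=[1, 15, 2, 3, 9] cursor@1
After 3 (delete_current): list=[15, 2, 3, 9] cursor@15
After 4 (insert_after(19)): list=[15, 19, 2, 3, 9] cursor@15
After 5 (next): list=[15, 19, 2, 3, 9] cursor@19
After 6 (delete_current): list=[15, 2, 3, 9] cursor@2
After 7 (delete_current): list=[15, 3, 9] cursor@3
After 8 (delete_current): list=[15, 9] cursor@9
After 9 (prev): list=[15, 9] cursor@15
After 10 (next): list=[15, 9] cursor@9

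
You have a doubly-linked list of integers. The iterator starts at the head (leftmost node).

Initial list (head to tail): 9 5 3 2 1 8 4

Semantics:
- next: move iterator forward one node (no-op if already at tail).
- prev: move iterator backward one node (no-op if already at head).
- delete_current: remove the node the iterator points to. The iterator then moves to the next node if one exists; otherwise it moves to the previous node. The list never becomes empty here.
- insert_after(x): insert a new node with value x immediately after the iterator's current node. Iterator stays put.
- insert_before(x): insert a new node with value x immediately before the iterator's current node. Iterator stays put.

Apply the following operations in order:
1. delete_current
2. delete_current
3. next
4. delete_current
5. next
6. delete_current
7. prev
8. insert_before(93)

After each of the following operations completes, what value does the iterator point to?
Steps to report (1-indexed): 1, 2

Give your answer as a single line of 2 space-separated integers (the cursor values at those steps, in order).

After 1 (delete_current): list=[5, 3, 2, 1, 8, 4] cursor@5
After 2 (delete_current): list=[3, 2, 1, 8, 4] cursor@3
After 3 (next): list=[3, 2, 1, 8, 4] cursor@2
After 4 (delete_current): list=[3, 1, 8, 4] cursor@1
After 5 (next): list=[3, 1, 8, 4] cursor@8
After 6 (delete_current): list=[3, 1, 4] cursor@4
After 7 (prev): list=[3, 1, 4] cursor@1
After 8 (insert_before(93)): list=[3, 93, 1, 4] cursor@1

Answer: 5 3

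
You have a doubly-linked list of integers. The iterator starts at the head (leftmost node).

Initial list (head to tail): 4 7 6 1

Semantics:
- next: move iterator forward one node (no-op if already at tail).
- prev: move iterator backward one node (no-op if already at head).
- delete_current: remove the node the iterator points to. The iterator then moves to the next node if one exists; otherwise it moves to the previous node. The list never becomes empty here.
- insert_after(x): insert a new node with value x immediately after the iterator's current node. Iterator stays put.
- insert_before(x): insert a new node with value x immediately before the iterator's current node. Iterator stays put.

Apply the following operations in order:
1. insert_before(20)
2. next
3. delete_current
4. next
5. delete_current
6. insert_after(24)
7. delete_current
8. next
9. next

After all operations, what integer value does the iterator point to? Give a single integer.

After 1 (insert_before(20)): list=[20, 4, 7, 6, 1] cursor@4
After 2 (next): list=[20, 4, 7, 6, 1] cursor@7
After 3 (delete_current): list=[20, 4, 6, 1] cursor@6
After 4 (next): list=[20, 4, 6, 1] cursor@1
After 5 (delete_current): list=[20, 4, 6] cursor@6
After 6 (insert_after(24)): list=[20, 4, 6, 24] cursor@6
After 7 (delete_current): list=[20, 4, 24] cursor@24
After 8 (next): list=[20, 4, 24] cursor@24
After 9 (next): list=[20, 4, 24] cursor@24

Answer: 24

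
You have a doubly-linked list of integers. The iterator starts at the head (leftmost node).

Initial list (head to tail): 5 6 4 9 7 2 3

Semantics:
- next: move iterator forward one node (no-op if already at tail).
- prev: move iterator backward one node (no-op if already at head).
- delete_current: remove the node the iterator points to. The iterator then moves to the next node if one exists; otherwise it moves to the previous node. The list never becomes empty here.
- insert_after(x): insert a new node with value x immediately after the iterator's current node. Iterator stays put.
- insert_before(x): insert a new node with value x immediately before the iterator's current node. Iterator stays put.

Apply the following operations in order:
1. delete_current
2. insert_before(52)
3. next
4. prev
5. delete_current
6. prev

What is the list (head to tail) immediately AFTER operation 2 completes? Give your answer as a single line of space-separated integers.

Answer: 52 6 4 9 7 2 3

Derivation:
After 1 (delete_current): list=[6, 4, 9, 7, 2, 3] cursor@6
After 2 (insert_before(52)): list=[52, 6, 4, 9, 7, 2, 3] cursor@6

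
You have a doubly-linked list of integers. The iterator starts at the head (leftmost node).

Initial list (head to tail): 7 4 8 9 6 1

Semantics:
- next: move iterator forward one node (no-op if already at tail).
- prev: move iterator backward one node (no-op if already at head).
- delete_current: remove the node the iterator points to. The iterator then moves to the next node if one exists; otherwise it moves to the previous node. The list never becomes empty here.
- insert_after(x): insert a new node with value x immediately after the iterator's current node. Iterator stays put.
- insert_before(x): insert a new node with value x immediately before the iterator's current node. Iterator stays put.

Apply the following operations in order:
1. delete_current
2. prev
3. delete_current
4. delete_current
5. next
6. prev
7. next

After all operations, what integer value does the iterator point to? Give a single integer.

Answer: 6

Derivation:
After 1 (delete_current): list=[4, 8, 9, 6, 1] cursor@4
After 2 (prev): list=[4, 8, 9, 6, 1] cursor@4
After 3 (delete_current): list=[8, 9, 6, 1] cursor@8
After 4 (delete_current): list=[9, 6, 1] cursor@9
After 5 (next): list=[9, 6, 1] cursor@6
After 6 (prev): list=[9, 6, 1] cursor@9
After 7 (next): list=[9, 6, 1] cursor@6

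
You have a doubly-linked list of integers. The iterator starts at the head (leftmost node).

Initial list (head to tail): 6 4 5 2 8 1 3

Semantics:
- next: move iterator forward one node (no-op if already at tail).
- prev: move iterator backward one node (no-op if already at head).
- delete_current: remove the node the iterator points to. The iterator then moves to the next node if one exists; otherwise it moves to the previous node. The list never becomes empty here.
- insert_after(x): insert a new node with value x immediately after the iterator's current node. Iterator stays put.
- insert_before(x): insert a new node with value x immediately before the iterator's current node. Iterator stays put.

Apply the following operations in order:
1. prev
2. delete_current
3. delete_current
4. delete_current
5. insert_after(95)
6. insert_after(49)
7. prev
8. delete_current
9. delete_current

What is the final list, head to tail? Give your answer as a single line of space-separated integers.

Answer: 95 8 1 3

Derivation:
After 1 (prev): list=[6, 4, 5, 2, 8, 1, 3] cursor@6
After 2 (delete_current): list=[4, 5, 2, 8, 1, 3] cursor@4
After 3 (delete_current): list=[5, 2, 8, 1, 3] cursor@5
After 4 (delete_current): list=[2, 8, 1, 3] cursor@2
After 5 (insert_after(95)): list=[2, 95, 8, 1, 3] cursor@2
After 6 (insert_after(49)): list=[2, 49, 95, 8, 1, 3] cursor@2
After 7 (prev): list=[2, 49, 95, 8, 1, 3] cursor@2
After 8 (delete_current): list=[49, 95, 8, 1, 3] cursor@49
After 9 (delete_current): list=[95, 8, 1, 3] cursor@95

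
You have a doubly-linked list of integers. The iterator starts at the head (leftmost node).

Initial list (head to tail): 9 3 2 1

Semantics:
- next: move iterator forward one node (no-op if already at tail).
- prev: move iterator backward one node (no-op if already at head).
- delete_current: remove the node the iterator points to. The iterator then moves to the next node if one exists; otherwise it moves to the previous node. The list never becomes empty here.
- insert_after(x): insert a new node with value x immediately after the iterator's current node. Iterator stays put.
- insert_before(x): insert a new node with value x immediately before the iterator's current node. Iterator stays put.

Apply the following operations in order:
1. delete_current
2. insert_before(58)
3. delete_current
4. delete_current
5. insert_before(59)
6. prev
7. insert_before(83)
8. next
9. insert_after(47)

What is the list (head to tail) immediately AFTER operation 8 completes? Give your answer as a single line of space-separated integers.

Answer: 58 83 59 1

Derivation:
After 1 (delete_current): list=[3, 2, 1] cursor@3
After 2 (insert_before(58)): list=[58, 3, 2, 1] cursor@3
After 3 (delete_current): list=[58, 2, 1] cursor@2
After 4 (delete_current): list=[58, 1] cursor@1
After 5 (insert_before(59)): list=[58, 59, 1] cursor@1
After 6 (prev): list=[58, 59, 1] cursor@59
After 7 (insert_before(83)): list=[58, 83, 59, 1] cursor@59
After 8 (next): list=[58, 83, 59, 1] cursor@1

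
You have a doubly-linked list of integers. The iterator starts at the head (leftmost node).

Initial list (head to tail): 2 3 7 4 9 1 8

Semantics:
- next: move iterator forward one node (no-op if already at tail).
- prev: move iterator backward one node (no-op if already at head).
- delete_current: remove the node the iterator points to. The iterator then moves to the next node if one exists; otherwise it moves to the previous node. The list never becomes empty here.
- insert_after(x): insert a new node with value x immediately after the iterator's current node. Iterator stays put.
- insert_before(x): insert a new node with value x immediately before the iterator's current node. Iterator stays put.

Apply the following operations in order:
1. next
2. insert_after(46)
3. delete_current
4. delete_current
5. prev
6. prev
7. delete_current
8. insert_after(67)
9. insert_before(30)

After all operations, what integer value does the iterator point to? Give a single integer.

After 1 (next): list=[2, 3, 7, 4, 9, 1, 8] cursor@3
After 2 (insert_after(46)): list=[2, 3, 46, 7, 4, 9, 1, 8] cursor@3
After 3 (delete_current): list=[2, 46, 7, 4, 9, 1, 8] cursor@46
After 4 (delete_current): list=[2, 7, 4, 9, 1, 8] cursor@7
After 5 (prev): list=[2, 7, 4, 9, 1, 8] cursor@2
After 6 (prev): list=[2, 7, 4, 9, 1, 8] cursor@2
After 7 (delete_current): list=[7, 4, 9, 1, 8] cursor@7
After 8 (insert_after(67)): list=[7, 67, 4, 9, 1, 8] cursor@7
After 9 (insert_before(30)): list=[30, 7, 67, 4, 9, 1, 8] cursor@7

Answer: 7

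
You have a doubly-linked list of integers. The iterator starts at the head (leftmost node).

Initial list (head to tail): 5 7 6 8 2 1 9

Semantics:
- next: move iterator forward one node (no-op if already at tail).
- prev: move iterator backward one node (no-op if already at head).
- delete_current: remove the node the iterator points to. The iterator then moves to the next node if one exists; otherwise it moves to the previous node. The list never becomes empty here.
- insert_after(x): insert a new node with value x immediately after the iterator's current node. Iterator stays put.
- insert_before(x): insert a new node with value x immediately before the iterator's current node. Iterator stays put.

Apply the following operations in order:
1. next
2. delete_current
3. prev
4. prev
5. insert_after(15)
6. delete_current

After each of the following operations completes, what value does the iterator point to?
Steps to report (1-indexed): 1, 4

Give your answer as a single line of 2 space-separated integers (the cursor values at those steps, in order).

Answer: 7 5

Derivation:
After 1 (next): list=[5, 7, 6, 8, 2, 1, 9] cursor@7
After 2 (delete_current): list=[5, 6, 8, 2, 1, 9] cursor@6
After 3 (prev): list=[5, 6, 8, 2, 1, 9] cursor@5
After 4 (prev): list=[5, 6, 8, 2, 1, 9] cursor@5
After 5 (insert_after(15)): list=[5, 15, 6, 8, 2, 1, 9] cursor@5
After 6 (delete_current): list=[15, 6, 8, 2, 1, 9] cursor@15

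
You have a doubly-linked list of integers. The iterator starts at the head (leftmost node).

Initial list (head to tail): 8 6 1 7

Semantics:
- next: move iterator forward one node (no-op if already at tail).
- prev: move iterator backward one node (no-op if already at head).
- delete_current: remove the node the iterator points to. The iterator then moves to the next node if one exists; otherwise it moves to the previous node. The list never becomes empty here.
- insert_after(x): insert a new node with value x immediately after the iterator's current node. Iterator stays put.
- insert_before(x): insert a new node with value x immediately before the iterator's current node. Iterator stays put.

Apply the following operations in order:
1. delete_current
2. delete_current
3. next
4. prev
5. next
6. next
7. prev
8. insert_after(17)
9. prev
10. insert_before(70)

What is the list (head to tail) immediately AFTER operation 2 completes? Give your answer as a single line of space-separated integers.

Answer: 1 7

Derivation:
After 1 (delete_current): list=[6, 1, 7] cursor@6
After 2 (delete_current): list=[1, 7] cursor@1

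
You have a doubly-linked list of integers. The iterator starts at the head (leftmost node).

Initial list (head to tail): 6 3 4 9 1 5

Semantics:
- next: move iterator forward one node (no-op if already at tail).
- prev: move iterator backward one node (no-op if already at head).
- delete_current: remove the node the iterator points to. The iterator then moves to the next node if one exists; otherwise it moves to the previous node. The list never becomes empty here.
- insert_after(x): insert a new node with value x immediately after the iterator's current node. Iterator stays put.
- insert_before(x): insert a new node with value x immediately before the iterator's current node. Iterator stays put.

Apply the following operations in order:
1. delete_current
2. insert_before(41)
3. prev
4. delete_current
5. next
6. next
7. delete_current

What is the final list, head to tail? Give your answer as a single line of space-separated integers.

After 1 (delete_current): list=[3, 4, 9, 1, 5] cursor@3
After 2 (insert_before(41)): list=[41, 3, 4, 9, 1, 5] cursor@3
After 3 (prev): list=[41, 3, 4, 9, 1, 5] cursor@41
After 4 (delete_current): list=[3, 4, 9, 1, 5] cursor@3
After 5 (next): list=[3, 4, 9, 1, 5] cursor@4
After 6 (next): list=[3, 4, 9, 1, 5] cursor@9
After 7 (delete_current): list=[3, 4, 1, 5] cursor@1

Answer: 3 4 1 5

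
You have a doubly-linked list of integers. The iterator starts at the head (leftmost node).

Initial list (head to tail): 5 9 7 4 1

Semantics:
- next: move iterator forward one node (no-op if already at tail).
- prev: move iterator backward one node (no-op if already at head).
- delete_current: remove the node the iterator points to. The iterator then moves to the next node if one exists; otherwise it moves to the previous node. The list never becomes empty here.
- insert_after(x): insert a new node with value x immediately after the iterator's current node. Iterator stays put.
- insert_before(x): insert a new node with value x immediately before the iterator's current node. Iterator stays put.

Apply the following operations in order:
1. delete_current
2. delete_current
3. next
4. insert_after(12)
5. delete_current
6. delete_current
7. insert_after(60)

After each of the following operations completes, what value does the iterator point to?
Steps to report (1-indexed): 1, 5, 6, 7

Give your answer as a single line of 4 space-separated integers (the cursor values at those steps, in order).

Answer: 9 12 1 1

Derivation:
After 1 (delete_current): list=[9, 7, 4, 1] cursor@9
After 2 (delete_current): list=[7, 4, 1] cursor@7
After 3 (next): list=[7, 4, 1] cursor@4
After 4 (insert_after(12)): list=[7, 4, 12, 1] cursor@4
After 5 (delete_current): list=[7, 12, 1] cursor@12
After 6 (delete_current): list=[7, 1] cursor@1
After 7 (insert_after(60)): list=[7, 1, 60] cursor@1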